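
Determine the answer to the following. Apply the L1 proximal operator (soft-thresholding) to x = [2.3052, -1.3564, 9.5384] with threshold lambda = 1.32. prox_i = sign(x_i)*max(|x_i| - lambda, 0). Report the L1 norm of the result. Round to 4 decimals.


Soft-thresholding with lambda = 1.32:
prox(2.3052) = sign(2.3052)*max(|2.3052| - 1.32, 0) = 0.9852
prox(-1.3564) = sign(-1.3564)*max(|-1.3564| - 1.32, 0) = -0.0364
prox(9.5384) = sign(9.5384)*max(|9.5384| - 1.32, 0) = 8.2184
prox(x) = [0.9852, -0.0364, 8.2184]
||prox(x)||_1 = 0.9852 + 0.0364 + 8.2184 = 9.24


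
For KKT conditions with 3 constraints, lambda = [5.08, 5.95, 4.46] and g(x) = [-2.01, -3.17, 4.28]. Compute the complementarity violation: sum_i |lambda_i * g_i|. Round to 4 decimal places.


KKT complementary slackness check:
lambda_1 * g_1 = 5.08 * -2.01 = -10.2108
lambda_2 * g_2 = 5.95 * -3.17 = -18.8615
lambda_3 * g_3 = 4.46 * 4.28 = 19.0888
Total violation = 10.2108 + 18.8615 + 19.0888 = 48.1611


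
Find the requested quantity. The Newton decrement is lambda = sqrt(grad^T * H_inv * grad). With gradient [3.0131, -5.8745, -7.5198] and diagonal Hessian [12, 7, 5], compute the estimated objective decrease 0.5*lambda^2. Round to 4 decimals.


Step 1: H is diagonal, so H^(-1) * g = [0.2511, -0.8392, -1.504].
Step 2: g^T H^(-1) g = sum_i g_i^2 / H_ii
  = (3.0131)^2/12 + (-5.8745)^2/7 + (-7.5198)^2/5
  = 0.7566 + 4.93 + 11.3095 = 16.996
Step 3: Objective decrease = 0.5 * g^T H^(-1) g = 8.498


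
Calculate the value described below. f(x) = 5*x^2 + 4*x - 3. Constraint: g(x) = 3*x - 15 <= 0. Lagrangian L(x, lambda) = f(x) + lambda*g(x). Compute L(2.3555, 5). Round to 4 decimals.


Step 1: Evaluate f(x).
f(2.3555) = 5*2.3555^2 + 4*2.3555 - 3 = 34.1639
Step 2: Evaluate g(x).
g(2.3555) = 3*2.3555 - 15 = -7.9335
Step 3: Compute Lagrangian.
L = 34.1639 + 5*-7.9335 = -5.5036


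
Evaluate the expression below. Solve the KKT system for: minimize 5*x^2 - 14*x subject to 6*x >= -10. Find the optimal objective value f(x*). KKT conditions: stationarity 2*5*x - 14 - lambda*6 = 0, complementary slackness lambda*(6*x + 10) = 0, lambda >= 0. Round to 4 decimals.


Step 1: Try lambda = 0 (constraint inactive).
Stationarity: 2*5*x - 14 = 0
x* = 14/(2*5) = 1.4
Check constraint: 6*1.4 = 8.4 >= -10 -- satisfied.
Step 2: Compute optimal value.
f(x*) = 5*1.4^2 - 14*1.4 = -9.8


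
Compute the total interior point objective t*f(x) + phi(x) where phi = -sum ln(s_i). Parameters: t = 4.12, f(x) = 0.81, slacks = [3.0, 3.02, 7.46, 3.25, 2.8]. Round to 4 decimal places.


Step 1: Compute log-barrier.
ln values: [1.0986, 1.1053, 2.0096, 1.1787, 1.0296]
phi = -(1.0986 + 1.1053 + 2.0096 + 1.1787 + 1.0296) = -6.4217
Step 2: Compute augmented objective.
t*f(x) = 4.12*0.81 = 3.3372
Total = 3.3372 - 6.4217 = -3.0845


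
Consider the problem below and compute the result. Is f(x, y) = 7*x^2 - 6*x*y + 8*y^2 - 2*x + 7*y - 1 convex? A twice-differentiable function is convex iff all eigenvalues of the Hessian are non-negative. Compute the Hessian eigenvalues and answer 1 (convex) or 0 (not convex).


The Hessian of f(x,y) = 7*x^2 - 6*x*y + 8*y^2 - 2*x + 7*y - 1 is:
H = [[14, -6], [-6, 16]]
Trace = 14 + 16 = 30
Determinant = 14*16 - (-6)^2 = 188
Discriminant = (30)^2 - 4*188 = 148.0
Eigenvalues: lambda_1 = 8.9172, lambda_2 = 21.0828
The function is convex.

1


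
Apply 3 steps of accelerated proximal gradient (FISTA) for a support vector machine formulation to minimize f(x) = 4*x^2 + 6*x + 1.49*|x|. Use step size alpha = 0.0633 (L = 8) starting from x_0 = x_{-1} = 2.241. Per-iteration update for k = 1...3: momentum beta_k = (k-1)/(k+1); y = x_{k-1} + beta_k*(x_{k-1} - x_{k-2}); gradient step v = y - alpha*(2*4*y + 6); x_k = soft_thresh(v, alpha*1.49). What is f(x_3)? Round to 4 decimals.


FISTA on f(x) = 4*x^2 + 6*x + 1.49*|x|
L = 8, alpha = 0.0633
Iteration 1: beta = 0.0, y = 2.241 + 0.0*(2.241 - 2.241) = 2.241
  grad(y) = 23.928, v = y - alpha*grad = 0.7264
  prox(v) = soft_thresh(0.7264, 0.0943) = 0.632
Iteration 2: beta = 0.3333, y = 0.632 + 0.3333*(0.632 - 2.241) = 0.0957
  grad(y) = 6.7658, v = y - alpha*grad = -0.3326
  prox(v) = soft_thresh(-0.3326, 0.0943) = -0.2382
Iteration 3: beta = 0.5, y = -0.2382 + 0.5*(-0.2382 - 0.632) = -0.6734
  grad(y) = 0.613, v = y - alpha*grad = -0.7122
  prox(v) = soft_thresh(-0.7122, 0.0943) = -0.6179
f(x_3) = 4*(-0.6179)^2 + 6*(-0.6179) + 1.49*|-0.6179| = -1.2595


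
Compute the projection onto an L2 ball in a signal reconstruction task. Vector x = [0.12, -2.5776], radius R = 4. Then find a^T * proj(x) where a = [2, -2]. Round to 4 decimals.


Step 1: Compute ||x|| (intermediates to 6 decimals).
||x|| = sqrt(0.12^2 + (-2.5776)^2) = 2.580392
Step 2: Project.
Since ||x|| <= R, proj = x (no scaling needed).
proj(x) = [0.12, -2.5776]
Step 3: Dot product.
a^T * proj(x) = 2*0.12 - 2*(-2.5776) = 5.3952


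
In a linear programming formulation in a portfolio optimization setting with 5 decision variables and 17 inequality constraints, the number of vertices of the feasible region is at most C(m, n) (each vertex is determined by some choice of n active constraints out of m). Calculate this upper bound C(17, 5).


Each vertex corresponds to some choice of n active constraints out of m, so the number of vertices is at most C(m, n) = m! / (n!(m-n)!).
m = 17, n = 5
Numerator: 17 * 16 * 15 * 14 * 13
Denominator: 5! = 120
C(17, 5) = 6188


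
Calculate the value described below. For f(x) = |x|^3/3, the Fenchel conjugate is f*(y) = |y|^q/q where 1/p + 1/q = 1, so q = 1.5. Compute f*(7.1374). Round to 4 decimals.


The conjugate exponent q satisfies 1/p + 1/q = 1.
p = 3, so q = 3/(3 - 1) = 1.5
|y|^q = 7.1374^1.5 = 19.0682
f*(7.1374) = 19.0682 / 1.5 = 12.7121


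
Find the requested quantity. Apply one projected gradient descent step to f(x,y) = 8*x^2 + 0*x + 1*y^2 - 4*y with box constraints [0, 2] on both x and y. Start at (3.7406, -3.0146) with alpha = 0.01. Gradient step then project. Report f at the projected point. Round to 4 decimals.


Step 1: Compute gradient at (3.7406, -3.0146).
grad_x = 2*8*3.7406 + 0 = 59.8496
grad_y = 2*1*-3.0146 - 4 = -10.0292
Step 2: Gradient step.
x_raw = 3.7406 - 0.01*59.8496 = 3.1421
y_raw = -3.0146 - 0.01*-10.0292 = -2.9143
Step 3: Project onto [0, 2].
x_proj = clip(3.1421) = 2.0
y_proj = clip(-2.9143) = 0.0
Step 4: Evaluate f.
f(2.0, 0.0) = 32.0


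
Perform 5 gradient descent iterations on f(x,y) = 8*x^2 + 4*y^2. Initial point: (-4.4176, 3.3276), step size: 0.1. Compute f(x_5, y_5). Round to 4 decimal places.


Gradient descent on f(x,y) = 8*x^2 + 4*y^2.
Starting point: (-4.4176, 3.3276), alpha = 0.1
Step 1: grad_x = 2*8*-4.4176 = -70.6816, grad_y = 2*4*3.3276 = 26.6208
  x_1 = -4.4176 - 0.1*-70.6816 = 2.6506
  y_1 = 3.3276 - 0.1*26.6208 = 0.6655
Step 2: grad_x = 2*8*2.6506 = 42.409, grad_y = 2*4*0.6655 = 5.3242
  x_2 = 2.6506 - 0.1*42.409 = -1.5903
  y_2 = 0.6655 - 0.1*5.3242 = 0.1331
Step 3: grad_x = 2*8*-1.5903 = -25.4454, grad_y = 2*4*0.1331 = 1.0648
  x_3 = -1.5903 - 0.1*-25.4454 = 0.9542
  y_3 = 0.1331 - 0.1*1.0648 = 0.0266
Step 4: grad_x = 2*8*0.9542 = 15.2672, grad_y = 2*4*0.0266 = 0.213
  x_4 = 0.9542 - 0.1*15.2672 = -0.5725
  y_4 = 0.0266 - 0.1*0.213 = 0.0053
Step 5: grad_x = 2*8*-0.5725 = -9.1603, grad_y = 2*4*0.0053 = 0.0426
  x_5 = -0.5725 - 0.1*-9.1603 = 0.3435
  y_5 = 0.0053 - 0.1*0.0426 = 0.0011
f(0.3435, 0.0011) = 8*0.3435^2 + 4*0.0011^2 = 0.944


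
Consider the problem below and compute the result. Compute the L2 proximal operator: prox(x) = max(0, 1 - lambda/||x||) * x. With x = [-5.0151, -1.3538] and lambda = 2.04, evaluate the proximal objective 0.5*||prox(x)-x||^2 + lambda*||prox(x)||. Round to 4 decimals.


Step 1: Compute ||x||.
||x|| = 5.1946
Step 2: Compute scaling factor.
scale = max(0, 1 - 2.04/5.1946) = 0.6073
Step 3: prox(x) = [-3.0456, -0.8221]
||prox(x)|| = 3.1546
Step 4: Proximal objective.
0.5*||prox-x||^2 = 2.0808
lambda*||prox|| = 6.4354
Total = 8.5162


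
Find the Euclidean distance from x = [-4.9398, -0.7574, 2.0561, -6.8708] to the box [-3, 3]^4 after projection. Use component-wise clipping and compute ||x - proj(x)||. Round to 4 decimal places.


Project each component onto [-3, 3].
clip(-4.9398) = -3.0, clip(-0.7574) = -0.7574, clip(2.0561) = 2.0561, clip(-6.8708) = -3.0
Projection = [-3.0, -0.7574, 2.0561, -3.0]
Squared diffs: [3.7628, 0.0, 0.0, 14.9831]
Distance = sqrt(18.7459) = 4.3297


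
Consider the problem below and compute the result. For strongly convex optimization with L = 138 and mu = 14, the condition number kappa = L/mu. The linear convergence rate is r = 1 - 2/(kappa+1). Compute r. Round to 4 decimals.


Step 1: Compute the condition number.
kappa = L/mu = 138/14 = 9.8571
Step 2: Compute the convergence rate.
r = 1 - 2/(kappa + 1) = 1 - 2*mu/(L + mu) = (L - mu)/(L + mu) = 124/152 = 0.8158


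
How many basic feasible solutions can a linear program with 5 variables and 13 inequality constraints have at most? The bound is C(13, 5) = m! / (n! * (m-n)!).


Each vertex corresponds to some choice of n active constraints out of m, so the number of vertices is at most C(m, n) = m! / (n!(m-n)!).
m = 13, n = 5
Numerator: 13 * 12 * 11 * 10 * 9
Denominator: 5! = 120
C(13, 5) = 1287


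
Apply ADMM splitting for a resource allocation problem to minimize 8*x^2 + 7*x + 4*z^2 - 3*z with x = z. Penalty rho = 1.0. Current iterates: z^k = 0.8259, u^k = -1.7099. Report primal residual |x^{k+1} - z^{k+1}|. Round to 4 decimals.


ADMM iteration with rho = 1.0, z^k = 0.8259, u^k = -1.7099
Step 1: x-update.
Minimize 8*x^2 + 7*x + (1.0/2)*(x - 0.8259 - 1.7099)^2
FOC: (2*8 + 1.0)*x = -7 + 1.0*(0.8259 + 1.7099)
x^{k+1} = -0.2626
Step 2: z-update.
Minimize 4*z^2 - 3*z + (1.0/2)*(-0.2626 - z - 1.7099)^2
FOC: (2*4 + 1.0)*z = 3 + 1.0*(-0.2626 - 1.7099)
z^{k+1} = 0.1142
Step 3: u-update.
u^{k+1} = -1.7099 - 0.2626 - 0.1142 = -2.0867
Step 4: Primal residual = |-0.2626 - 0.1142| = 0.3768


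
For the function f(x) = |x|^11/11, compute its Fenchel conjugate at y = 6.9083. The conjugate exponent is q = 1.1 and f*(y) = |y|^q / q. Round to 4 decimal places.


The conjugate exponent q satisfies 1/p + 1/q = 1.
p = 11, so q = 11/(11 - 1) = 1.1
|y|^q = 6.9083^1.1 = 8.3812
f*(6.9083) = 8.3812 / 1.1 = 7.6193


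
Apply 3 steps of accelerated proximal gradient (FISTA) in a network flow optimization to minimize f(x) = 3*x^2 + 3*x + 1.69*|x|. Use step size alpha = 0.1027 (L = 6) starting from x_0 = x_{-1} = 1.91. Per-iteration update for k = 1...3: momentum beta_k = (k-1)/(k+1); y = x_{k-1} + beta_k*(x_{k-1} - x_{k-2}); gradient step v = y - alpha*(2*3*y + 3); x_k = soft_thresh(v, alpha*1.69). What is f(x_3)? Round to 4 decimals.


FISTA on f(x) = 3*x^2 + 3*x + 1.69*|x|
L = 6, alpha = 0.1027
Iteration 1: beta = 0.0, y = 1.91 + 0.0*(1.91 - 1.91) = 1.91
  grad(y) = 14.46, v = y - alpha*grad = 0.425
  prox(v) = soft_thresh(0.425, 0.1736) = 0.2514
Iteration 2: beta = 0.3333, y = 0.2514 + 0.3333*(0.2514 - 1.91) = -0.3015
  grad(y) = 1.1912, v = y - alpha*grad = -0.4238
  prox(v) = soft_thresh(-0.4238, 0.1736) = -0.2502
Iteration 3: beta = 0.5, y = -0.2502 + 0.5*(-0.2502 - 0.2514) = -0.5011
  grad(y) = -0.0064, v = y - alpha*grad = -0.5004
  prox(v) = soft_thresh(-0.5004, 0.1736) = -0.3268
f(x_3) = 3*(-0.3268)^2 + 3*(-0.3268) + 1.69*|-0.3268| = -0.1077


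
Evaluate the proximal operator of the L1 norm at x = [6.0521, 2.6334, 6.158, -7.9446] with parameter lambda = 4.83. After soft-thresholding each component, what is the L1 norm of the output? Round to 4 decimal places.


Soft-thresholding with lambda = 4.83:
prox(6.0521) = sign(6.0521)*max(|6.0521| - 4.83, 0) = 1.2221
prox(2.6334) = sign(2.6334)*max(|2.6334| - 4.83, 0) = 0.0
prox(6.158) = sign(6.158)*max(|6.158| - 4.83, 0) = 1.328
prox(-7.9446) = sign(-7.9446)*max(|-7.9446| - 4.83, 0) = -3.1146
prox(x) = [1.2221, 0.0, 1.328, -3.1146]
||prox(x)||_1 = 1.2221 + 0.0 + 1.328 + 3.1146 = 5.6647


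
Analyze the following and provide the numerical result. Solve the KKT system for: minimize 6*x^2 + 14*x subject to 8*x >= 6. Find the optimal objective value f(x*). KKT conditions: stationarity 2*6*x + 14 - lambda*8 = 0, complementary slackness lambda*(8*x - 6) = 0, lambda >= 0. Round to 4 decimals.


Step 1: Try lambda = 0 (constraint inactive).
x_unc = -14/(2*6) = -1.1667
Check: 8*-1.1667 = -9.3336 < 6 -- violated!
Step 2: Constraint must be active: 8*x = 6
x* = 6/8 = 0.75
lambda = (2*6*0.75 + 14)/8 = 2.875
Step 3: Compute optimal value.
f(x*) = 6*0.75^2 + 14*0.75 = 13.875


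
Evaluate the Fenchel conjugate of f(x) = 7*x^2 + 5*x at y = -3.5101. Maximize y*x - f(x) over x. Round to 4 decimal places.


f*(y) = sup_x {y*x - a*x^2 - b*x} = sup_x {(y-b)*x - a*x^2}
FOC: (y - b) - 2a*x = 0 => x* = (y - b)/(2a)
x* = (-3.5101 - 5)/(2*7) = -0.6079
f*(-3.5101) = (y-b)^2/(4a) = (-3.5101 - 5)^2/(4*7)
= 72.4218/28 = 2.5865


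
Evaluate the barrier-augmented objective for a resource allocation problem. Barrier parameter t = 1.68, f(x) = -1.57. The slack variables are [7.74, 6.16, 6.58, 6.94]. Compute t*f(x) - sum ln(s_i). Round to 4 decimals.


Step 1: Compute log-barrier.
ln values: [2.0464, 1.8181, 1.884, 1.9373]
phi = -(2.0464 + 1.8181 + 1.884 + 1.9373) = -7.6858
Step 2: Compute augmented objective.
t*f(x) = 1.68*-1.57 = -2.6376
Total = -2.6376 - 7.6858 = -10.3234


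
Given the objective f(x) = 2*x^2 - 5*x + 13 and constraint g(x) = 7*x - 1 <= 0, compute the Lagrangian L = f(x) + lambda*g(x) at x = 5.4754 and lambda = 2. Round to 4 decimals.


Step 1: Evaluate f(x).
f(5.4754) = 2*5.4754^2 - 5*5.4754 + 13 = 45.583
Step 2: Evaluate g(x).
g(5.4754) = 7*5.4754 - 1 = 37.3278
Step 3: Compute Lagrangian.
L = 45.583 + 2*37.3278 = 120.2386


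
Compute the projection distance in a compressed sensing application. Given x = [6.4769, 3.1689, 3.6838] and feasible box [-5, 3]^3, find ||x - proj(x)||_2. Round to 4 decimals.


Project each component onto [-5, 3].
clip(6.4769) = 3.0, clip(3.1689) = 3.0, clip(3.6838) = 3.0
Projection = [3.0, 3.0, 3.0]
Squared diffs: [12.0888, 0.0285, 0.4676]
Distance = sqrt(12.5849) = 3.5475


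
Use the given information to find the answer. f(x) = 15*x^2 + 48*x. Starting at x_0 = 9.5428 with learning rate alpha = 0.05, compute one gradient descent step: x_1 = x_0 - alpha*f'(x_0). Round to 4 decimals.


We compute the gradient at x_0 and apply the update.
f'(x) = 30*x + 48
f'(9.5428) = 30*9.5428 + 48 = 334.284
x_1 = 9.5428 - 0.05*334.284 = -7.1714


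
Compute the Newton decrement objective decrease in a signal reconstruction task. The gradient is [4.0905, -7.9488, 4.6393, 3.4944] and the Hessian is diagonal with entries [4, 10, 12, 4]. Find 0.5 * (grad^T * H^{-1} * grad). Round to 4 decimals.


Step 1: H is diagonal, so H^(-1) * g = [1.0226, -0.7949, 0.3866, 0.8736].
Step 2: g^T H^(-1) g = sum_i g_i^2 / H_ii
  = (4.0905)^2/4 + (-7.9488)^2/10 + (4.6393)^2/12 + (3.4944)^2/4
  = 4.183 + 6.3183 + 1.7936 + 3.0527 = 15.3477
Step 3: Objective decrease = 0.5 * g^T H^(-1) g = 7.6738


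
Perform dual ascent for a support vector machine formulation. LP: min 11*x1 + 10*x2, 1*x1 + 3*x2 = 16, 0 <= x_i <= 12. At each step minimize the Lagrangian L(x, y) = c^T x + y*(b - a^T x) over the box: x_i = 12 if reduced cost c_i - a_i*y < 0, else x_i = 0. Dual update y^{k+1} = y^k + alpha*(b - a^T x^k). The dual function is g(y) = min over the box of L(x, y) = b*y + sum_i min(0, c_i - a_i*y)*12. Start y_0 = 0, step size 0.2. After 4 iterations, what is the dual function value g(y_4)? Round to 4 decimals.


Dual ascent for LP: min 11*x1 + 10*x2, 1*x1 + 3*x2 = 16, 0 <= x_i <= 12
Step 1: y^k = 0.0, reduced costs: (11.0, 10.0)
  x^k = (0.0, 0.0), subgradient = b - a^T x = 16.0
  y^{k+1} = 0.0 + 0.2*16.0 = 3.2
Step 2: y^k = 3.2, reduced costs: (7.8, 0.4)
  x^k = (0.0, 0.0), subgradient = b - a^T x = 16.0
  y^{k+1} = 3.2 + 0.2*16.0 = 6.4
Step 3: y^k = 6.4, reduced costs: (4.6, -9.2)
  x^k = (0.0, 12.0), subgradient = b - a^T x = -20.0
  y^{k+1} = 6.4 + 0.2*-20.0 = 2.4
Step 4: y^k = 2.4, reduced costs: (8.6, 2.8)
  x^k = (0.0, 0.0), subgradient = b - a^T x = 16.0
  y^{k+1} = 2.4 + 0.2*16.0 = 5.6
Dual objective at y_4 = 5.6: reduced costs (5.4, -6.8), box minimizer x = (0.0, 12.0)
g(y_4) = b*y + (c1 - a1*y)*x1 + (c2 - a2*y)*x2 = 16*5.6 + 5.4*0.0 + (-6.8)*12.0 = 89.6 + 0.0 - 81.6 = 8.0


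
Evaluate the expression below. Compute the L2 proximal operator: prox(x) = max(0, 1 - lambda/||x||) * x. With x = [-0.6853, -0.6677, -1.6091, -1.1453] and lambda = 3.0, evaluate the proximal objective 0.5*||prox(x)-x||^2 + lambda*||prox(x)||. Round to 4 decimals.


Step 1: Compute ||x||.
||x|| = 2.1946
Step 2: Compute scaling factor.
scale = max(0, 1 - 3.0/2.1946) = 0.0
Step 3: prox(x) = [-0.0, -0.0, -0.0, -0.0]
||prox(x)|| = 0.0
Step 4: Proximal objective.
0.5*||prox-x||^2 = 2.4082
lambda*||prox|| = 0.0
Total = 2.4082


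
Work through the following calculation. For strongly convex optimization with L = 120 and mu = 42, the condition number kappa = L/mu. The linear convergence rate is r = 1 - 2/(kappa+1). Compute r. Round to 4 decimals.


Step 1: Compute the condition number.
kappa = L/mu = 120/42 = 2.8571
Step 2: Compute the convergence rate.
r = 1 - 2/(kappa + 1) = 1 - 2*mu/(L + mu) = (L - mu)/(L + mu) = 78/162 = 0.4815


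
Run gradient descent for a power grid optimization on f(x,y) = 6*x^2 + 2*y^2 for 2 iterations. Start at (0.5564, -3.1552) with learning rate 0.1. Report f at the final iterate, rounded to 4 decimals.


Gradient descent on f(x,y) = 6*x^2 + 2*y^2.
Starting point: (0.5564, -3.1552), alpha = 0.1
Step 1: grad_x = 2*6*0.5564 = 6.6768, grad_y = 2*2*-3.1552 = -12.6208
  x_1 = 0.5564 - 0.1*6.6768 = -0.1113
  y_1 = -3.1552 - 0.1*-12.6208 = -1.8931
Step 2: grad_x = 2*6*-0.1113 = -1.3354, grad_y = 2*2*-1.8931 = -7.5725
  x_2 = -0.1113 - 0.1*-1.3354 = 0.0223
  y_2 = -1.8931 - 0.1*-7.5725 = -1.1359
f(0.0223, -1.1359) = 6*0.0223^2 + 2*(-1.1359)^2 = 2.5834


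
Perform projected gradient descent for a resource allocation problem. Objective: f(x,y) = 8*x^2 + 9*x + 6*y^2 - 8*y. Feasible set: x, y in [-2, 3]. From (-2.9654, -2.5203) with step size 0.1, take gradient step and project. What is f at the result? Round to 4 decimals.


Step 1: Compute gradient at (-2.9654, -2.5203).
grad_x = 2*8*-2.9654 + 9 = -38.4464
grad_y = 2*6*-2.5203 - 8 = -38.2436
Step 2: Gradient step.
x_raw = -2.9654 - 0.1*-38.4464 = 0.8792
y_raw = -2.5203 - 0.1*-38.2436 = 1.3041
Step 3: Project onto [-2, 3].
x_proj = clip(0.8792) = 0.8792
y_proj = clip(1.3041) = 1.3041
Step 4: Evaluate f.
f(0.8792, 1.3041) = 13.8686


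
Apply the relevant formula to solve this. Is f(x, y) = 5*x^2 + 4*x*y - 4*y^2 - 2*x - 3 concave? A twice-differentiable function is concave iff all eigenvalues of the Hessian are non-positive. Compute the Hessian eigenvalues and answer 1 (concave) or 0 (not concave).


The Hessian of f(x,y) = 5*x^2 + 4*x*y - 4*y^2 - 2*x - 3 is:
H = [[10, 4], [4, -8]]
Trace = 10 - 8 = 2
Determinant = 10*-8 - (4)^2 = -96
Discriminant = (2)^2 - 4*-96 = 388.0
Eigenvalues: lambda_1 = -8.8489, lambda_2 = 10.8489
The function is not concave.

0


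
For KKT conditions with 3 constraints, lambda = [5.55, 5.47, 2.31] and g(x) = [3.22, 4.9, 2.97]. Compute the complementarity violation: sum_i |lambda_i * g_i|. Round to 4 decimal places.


KKT complementary slackness check:
lambda_1 * g_1 = 5.55 * 3.22 = 17.871
lambda_2 * g_2 = 5.47 * 4.9 = 26.803
lambda_3 * g_3 = 2.31 * 2.97 = 6.8607
Total violation = 17.871 + 26.803 + 6.8607 = 51.5347


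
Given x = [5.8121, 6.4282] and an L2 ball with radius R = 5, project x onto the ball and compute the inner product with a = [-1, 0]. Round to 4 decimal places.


Step 1: Compute ||x|| (intermediates to 6 decimals).
||x|| = sqrt(5.8121^2 + 6.4282^2) = 8.666156
Step 2: Project.
Since ||x|| > R, scale = R/||x|| = 5/8.666156 = 0.576957, proj(x) = scale * x
proj(x) = [3.353332, 3.708795]
Step 3: Dot product.
a^T * proj(x) = -1*3.353332 + 0*3.708795 = -3.3533


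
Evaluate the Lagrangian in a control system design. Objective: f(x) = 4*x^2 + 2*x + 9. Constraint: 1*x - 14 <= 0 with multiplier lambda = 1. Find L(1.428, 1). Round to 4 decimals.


Step 1: Evaluate f(x).
f(1.428) = 4*1.428^2 + 2*1.428 + 9 = 20.0127
Step 2: Evaluate g(x).
g(1.428) = 1*1.428 - 14 = -12.572
Step 3: Compute Lagrangian.
L = 20.0127 + 1*-12.572 = 7.4407


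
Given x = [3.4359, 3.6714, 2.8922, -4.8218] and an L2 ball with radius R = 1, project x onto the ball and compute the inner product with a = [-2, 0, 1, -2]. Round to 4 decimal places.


Step 1: Compute ||x|| (intermediates to 6 decimals).
||x|| = sqrt(3.4359^2 + 3.6714^2 + 2.8922^2 + (-4.8218)^2) = 7.543153
Step 2: Project.
Since ||x|| > R, scale = R/||x|| = 1/7.543153 = 0.132571, proj(x) = scale * x
proj(x) = [0.455501, 0.486721, 0.383422, -0.639231]
Step 3: Dot product.
a^T * proj(x) = -2*0.455501 + 0*0.486721 + 1*0.383422 - 2*(-0.639231) = 0.7509


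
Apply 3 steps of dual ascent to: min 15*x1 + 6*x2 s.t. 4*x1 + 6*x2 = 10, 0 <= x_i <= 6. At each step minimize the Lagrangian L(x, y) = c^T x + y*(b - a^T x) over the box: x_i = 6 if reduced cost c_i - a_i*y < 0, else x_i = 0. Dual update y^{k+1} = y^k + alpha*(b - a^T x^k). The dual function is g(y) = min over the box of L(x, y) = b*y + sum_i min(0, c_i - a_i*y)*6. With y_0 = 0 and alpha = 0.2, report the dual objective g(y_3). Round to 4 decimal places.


Dual ascent for LP: min 15*x1 + 6*x2, 4*x1 + 6*x2 = 10, 0 <= x_i <= 6
Step 1: y^k = 0.0, reduced costs: (15.0, 6.0)
  x^k = (0.0, 0.0), subgradient = b - a^T x = 10.0
  y^{k+1} = 0.0 + 0.2*10.0 = 2.0
Step 2: y^k = 2.0, reduced costs: (7.0, -6.0)
  x^k = (0.0, 6.0), subgradient = b - a^T x = -26.0
  y^{k+1} = 2.0 + 0.2*-26.0 = -3.2
Step 3: y^k = -3.2, reduced costs: (27.8, 25.2)
  x^k = (0.0, 0.0), subgradient = b - a^T x = 10.0
  y^{k+1} = -3.2 + 0.2*10.0 = -1.2
Dual objective at y_3 = -1.2: reduced costs (19.8, 13.2), box minimizer x = (0.0, 0.0)
g(y_3) = b*y + (c1 - a1*y)*x1 + (c2 - a2*y)*x2 = 10*(-1.2) + 19.8*0.0 + 13.2*0.0 = -12.0 + 0.0 + 0.0 = -12.0


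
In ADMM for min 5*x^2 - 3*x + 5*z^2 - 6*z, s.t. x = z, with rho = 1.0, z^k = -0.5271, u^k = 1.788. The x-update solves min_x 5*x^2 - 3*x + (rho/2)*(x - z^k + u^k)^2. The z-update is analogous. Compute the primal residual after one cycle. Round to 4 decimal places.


ADMM iteration with rho = 1.0, z^k = -0.5271, u^k = 1.788
Step 1: x-update.
Minimize 5*x^2 - 3*x + (1.0/2)*(x + 0.5271 + 1.788)^2
FOC: (2*5 + 1.0)*x = 3 + 1.0*(-0.5271 - 1.788)
x^{k+1} = 0.0623
Step 2: z-update.
Minimize 5*z^2 - 6*z + (1.0/2)*(0.0623 - z + 1.788)^2
FOC: (2*5 + 1.0)*z = 6 + 1.0*(0.0623 + 1.788)
z^{k+1} = 0.7137
Step 3: u-update.
u^{k+1} = 1.788 + 0.0623 - 0.7137 = 1.1366
Step 4: Primal residual = |0.0623 - 0.7137| = 0.6514


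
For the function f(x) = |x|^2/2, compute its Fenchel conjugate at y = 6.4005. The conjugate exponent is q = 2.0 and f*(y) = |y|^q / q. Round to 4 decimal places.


The conjugate exponent q satisfies 1/p + 1/q = 1.
p = 2, so q = 2/(2 - 1) = 2.0
|y|^q = 6.4005^2.0 = 40.9664
f*(6.4005) = 40.9664 / 2.0 = 20.4832


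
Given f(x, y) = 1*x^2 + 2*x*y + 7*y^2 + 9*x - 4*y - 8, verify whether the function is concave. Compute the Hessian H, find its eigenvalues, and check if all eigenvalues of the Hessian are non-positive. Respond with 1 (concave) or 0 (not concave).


The Hessian of f(x,y) = 1*x^2 + 2*x*y + 7*y^2 + 9*x - 4*y - 8 is:
H = [[2, 2], [2, 14]]
Trace = 2 + 14 = 16
Determinant = 2*14 - (2)^2 = 24
Discriminant = (16)^2 - 4*24 = 160.0
Eigenvalues: lambda_1 = 1.6754, lambda_2 = 14.3246
The function is not concave.

0


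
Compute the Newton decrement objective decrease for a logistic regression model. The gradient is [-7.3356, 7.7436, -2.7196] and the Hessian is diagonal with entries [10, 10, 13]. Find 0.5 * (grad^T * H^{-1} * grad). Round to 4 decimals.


Step 1: H is diagonal, so H^(-1) * g = [-0.7336, 0.7744, -0.2092].
Step 2: g^T H^(-1) g = sum_i g_i^2 / H_ii
  = (-7.3356)^2/10 + (7.7436)^2/10 + (-2.7196)^2/13
  = 5.3811 + 5.9963 + 0.5689 = 11.9464
Step 3: Objective decrease = 0.5 * g^T H^(-1) g = 5.9732


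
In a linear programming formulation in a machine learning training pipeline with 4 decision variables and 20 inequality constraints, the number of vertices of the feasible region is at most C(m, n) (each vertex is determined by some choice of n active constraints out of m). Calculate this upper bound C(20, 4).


Each vertex corresponds to some choice of n active constraints out of m, so the number of vertices is at most C(m, n) = m! / (n!(m-n)!).
m = 20, n = 4
Numerator: 20 * 19 * 18 * 17
Denominator: 4! = 24
C(20, 4) = 4845


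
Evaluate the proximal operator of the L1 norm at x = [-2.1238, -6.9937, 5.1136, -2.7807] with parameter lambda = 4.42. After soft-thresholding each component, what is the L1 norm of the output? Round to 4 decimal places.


Soft-thresholding with lambda = 4.42:
prox(-2.1238) = sign(-2.1238)*max(|-2.1238| - 4.42, 0) = 0.0
prox(-6.9937) = sign(-6.9937)*max(|-6.9937| - 4.42, 0) = -2.5737
prox(5.1136) = sign(5.1136)*max(|5.1136| - 4.42, 0) = 0.6936
prox(-2.7807) = sign(-2.7807)*max(|-2.7807| - 4.42, 0) = 0.0
prox(x) = [0.0, -2.5737, 0.6936, 0.0]
||prox(x)||_1 = 0.0 + 2.5737 + 0.6936 + 0.0 = 3.2673


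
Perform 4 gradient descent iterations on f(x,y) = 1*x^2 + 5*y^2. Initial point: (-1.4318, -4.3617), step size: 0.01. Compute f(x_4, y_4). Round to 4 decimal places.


Gradient descent on f(x,y) = 1*x^2 + 5*y^2.
Starting point: (-1.4318, -4.3617), alpha = 0.01
Step 1: grad_x = 2*1*-1.4318 = -2.8636, grad_y = 2*5*-4.3617 = -43.617
  x_1 = -1.4318 - 0.01*-2.8636 = -1.4032
  y_1 = -4.3617 - 0.01*-43.617 = -3.9255
Step 2: grad_x = 2*1*-1.4032 = -2.8063, grad_y = 2*5*-3.9255 = -39.2553
  x_2 = -1.4032 - 0.01*-2.8063 = -1.3751
  y_2 = -3.9255 - 0.01*-39.2553 = -3.533
Step 3: grad_x = 2*1*-1.3751 = -2.7502, grad_y = 2*5*-3.533 = -35.3298
  x_3 = -1.3751 - 0.01*-2.7502 = -1.3476
  y_3 = -3.533 - 0.01*-35.3298 = -3.1797
Step 4: grad_x = 2*1*-1.3476 = -2.6952, grad_y = 2*5*-3.1797 = -31.7968
  x_4 = -1.3476 - 0.01*-2.6952 = -1.3206
  y_4 = -3.1797 - 0.01*-31.7968 = -2.8617
f(-1.3206, -2.8617) = 1*(-1.3206)^2 + 5*(-2.8617)^2 = 42.6911


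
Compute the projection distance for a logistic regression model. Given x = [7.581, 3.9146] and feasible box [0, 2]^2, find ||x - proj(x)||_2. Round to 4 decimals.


Project each component onto [0, 2].
clip(7.581) = 2.0, clip(3.9146) = 2.0
Projection = [2.0, 2.0]
Squared diffs: [31.1476, 3.6657]
Distance = sqrt(34.8133) = 5.9003


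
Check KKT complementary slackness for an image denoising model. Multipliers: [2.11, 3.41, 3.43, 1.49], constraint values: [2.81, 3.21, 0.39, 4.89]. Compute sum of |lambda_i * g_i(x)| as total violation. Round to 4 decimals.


KKT complementary slackness check:
lambda_1 * g_1 = 2.11 * 2.81 = 5.9291
lambda_2 * g_2 = 3.41 * 3.21 = 10.9461
lambda_3 * g_3 = 3.43 * 0.39 = 1.3377
lambda_4 * g_4 = 1.49 * 4.89 = 7.2861
Total violation = 5.9291 + 10.9461 + 1.3377 + 7.2861 = 25.499


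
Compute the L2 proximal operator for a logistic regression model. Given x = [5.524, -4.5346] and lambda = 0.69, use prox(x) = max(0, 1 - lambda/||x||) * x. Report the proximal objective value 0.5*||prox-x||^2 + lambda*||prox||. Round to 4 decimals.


Step 1: Compute ||x||.
||x|| = 7.1468
Step 2: Compute scaling factor.
scale = max(0, 1 - 0.69/7.1468) = 0.9035
Step 3: prox(x) = [4.9907, -4.0968]
||prox(x)|| = 6.4568
Step 4: Proximal objective.
0.5*||prox-x||^2 = 0.2381
lambda*||prox|| = 4.4552
Total = 4.6933


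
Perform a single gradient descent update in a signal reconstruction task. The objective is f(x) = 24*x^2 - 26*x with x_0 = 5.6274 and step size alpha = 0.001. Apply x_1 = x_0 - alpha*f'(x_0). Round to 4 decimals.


We compute the gradient at x_0 and apply the update.
f'(x) = 48*x - 26
f'(5.6274) = 48*5.6274 - 26 = 244.1152
x_1 = 5.6274 - 0.001*244.1152 = 5.3833


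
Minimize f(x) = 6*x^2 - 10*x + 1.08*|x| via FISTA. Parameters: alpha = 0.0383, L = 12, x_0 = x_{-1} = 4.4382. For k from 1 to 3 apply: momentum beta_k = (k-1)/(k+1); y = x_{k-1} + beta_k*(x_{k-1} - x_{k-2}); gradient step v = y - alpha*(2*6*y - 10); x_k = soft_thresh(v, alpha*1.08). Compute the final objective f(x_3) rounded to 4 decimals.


FISTA on f(x) = 6*x^2 - 10*x + 1.08*|x|
L = 12, alpha = 0.0383
Iteration 1: beta = 0.0, y = 4.4382 + 0.0*(4.4382 - 4.4382) = 4.4382
  grad(y) = 43.2584, v = y - alpha*grad = 2.7814
  prox(v) = soft_thresh(2.7814, 0.0414) = 2.74
Iteration 2: beta = 0.3333, y = 2.74 + 0.3333*(2.74 - 4.4382) = 2.174
  grad(y) = 16.0878, v = y - alpha*grad = 1.5578
  prox(v) = soft_thresh(1.5578, 0.0414) = 1.5165
Iteration 3: beta = 0.5, y = 1.5165 + 0.5*(1.5165 - 2.74) = 0.9047
  grad(y) = 0.856, v = y - alpha*grad = 0.8719
  prox(v) = soft_thresh(0.8719, 0.0414) = 0.8305
f(x_3) = 6*0.8305^2 - 10*0.8305 + 1.08*|0.8305| = -3.2697


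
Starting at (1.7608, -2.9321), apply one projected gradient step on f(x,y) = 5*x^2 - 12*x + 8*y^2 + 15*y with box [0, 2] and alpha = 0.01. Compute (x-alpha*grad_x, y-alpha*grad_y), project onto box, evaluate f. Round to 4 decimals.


Step 1: Compute gradient at (1.7608, -2.9321).
grad_x = 2*5*1.7608 - 12 = 5.608
grad_y = 2*8*-2.9321 + 15 = -31.9136
Step 2: Gradient step.
x_raw = 1.7608 - 0.01*5.608 = 1.7047
y_raw = -2.9321 - 0.01*-31.9136 = -2.613
Step 3: Project onto [0, 2].
x_proj = clip(1.7047) = 1.7047
y_proj = clip(-2.613) = 0.0
Step 4: Evaluate f.
f(1.7047, 0.0) = -5.9263


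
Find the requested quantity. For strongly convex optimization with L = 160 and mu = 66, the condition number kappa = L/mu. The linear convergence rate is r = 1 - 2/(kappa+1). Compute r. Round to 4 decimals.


Step 1: Compute the condition number.
kappa = L/mu = 160/66 = 2.4242
Step 2: Compute the convergence rate.
r = 1 - 2/(kappa + 1) = 1 - 2*mu/(L + mu) = (L - mu)/(L + mu) = 94/226 = 0.4159


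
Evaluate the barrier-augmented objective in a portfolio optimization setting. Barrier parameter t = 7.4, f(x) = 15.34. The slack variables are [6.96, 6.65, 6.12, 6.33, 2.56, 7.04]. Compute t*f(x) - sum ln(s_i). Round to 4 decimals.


Step 1: Compute log-barrier.
ln values: [1.9402, 1.8946, 1.8116, 1.8453, 0.94, 1.9516]
phi = -(1.9402 + 1.8946 + 1.8116 + 1.8453 + 0.94 + 1.9516) = -10.3833
Step 2: Compute augmented objective.
t*f(x) = 7.4*15.34 = 113.516
Total = 113.516 - 10.3833 = 103.1327


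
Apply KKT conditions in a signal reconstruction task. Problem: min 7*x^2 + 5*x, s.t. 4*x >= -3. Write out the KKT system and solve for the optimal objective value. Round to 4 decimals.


Step 1: Try lambda = 0 (constraint inactive).
Stationarity: 2*7*x + 5 = 0
x* = -5/(2*7) = -5/14 = -0.3571 (rounded; the exact value -5/14 is used below)
Check constraint: 4*-0.3571 = -1.4284 >= -3 -- satisfied.
Step 2: Compute optimal value.
f(x*) = 7*(-5/14)^2 + 5*(-5/14) = -0.8929


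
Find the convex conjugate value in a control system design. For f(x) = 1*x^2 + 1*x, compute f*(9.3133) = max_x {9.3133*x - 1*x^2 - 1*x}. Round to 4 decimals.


f*(y) = sup_x {y*x - a*x^2 - b*x} = sup_x {(y-b)*x - a*x^2}
FOC: (y - b) - 2a*x = 0 => x* = (y - b)/(2a)
x* = (9.3133 - 1)/(2*1) = 4.1567
f*(9.3133) = (y-b)^2/(4a) = (9.3133 - 1)^2/(4*1)
= 69.111/4 = 17.2777


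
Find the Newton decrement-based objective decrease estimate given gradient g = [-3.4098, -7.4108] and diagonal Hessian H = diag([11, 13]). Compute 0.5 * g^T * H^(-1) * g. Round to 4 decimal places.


Step 1: H is diagonal, so H^(-1) * g = [-0.31, -0.5701].
Step 2: g^T H^(-1) g = sum_i g_i^2 / H_ii
  = (-3.4098)^2/11 + (-7.4108)^2/13
  = 1.057 + 4.2246 = 5.2816
Step 3: Objective decrease = 0.5 * g^T H^(-1) g = 2.6408


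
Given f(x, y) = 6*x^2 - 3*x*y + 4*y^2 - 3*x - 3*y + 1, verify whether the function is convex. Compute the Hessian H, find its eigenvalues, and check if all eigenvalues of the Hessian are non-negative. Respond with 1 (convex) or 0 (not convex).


The Hessian of f(x,y) = 6*x^2 - 3*x*y + 4*y^2 - 3*x - 3*y + 1 is:
H = [[12, -3], [-3, 8]]
Trace = 12 + 8 = 20
Determinant = 12*8 - (-3)^2 = 87
Discriminant = (20)^2 - 4*87 = 52.0
Eigenvalues: lambda_1 = 6.3944, lambda_2 = 13.6056
The function is convex.

1


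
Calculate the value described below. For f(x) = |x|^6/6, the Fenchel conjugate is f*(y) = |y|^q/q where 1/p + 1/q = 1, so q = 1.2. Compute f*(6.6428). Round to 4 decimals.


The conjugate exponent q satisfies 1/p + 1/q = 1.
p = 6, so q = 6/(6 - 1) = 1.2
|y|^q = 6.6428^1.2 = 9.7011
f*(6.6428) = 9.7011 / 1.2 = 8.0843


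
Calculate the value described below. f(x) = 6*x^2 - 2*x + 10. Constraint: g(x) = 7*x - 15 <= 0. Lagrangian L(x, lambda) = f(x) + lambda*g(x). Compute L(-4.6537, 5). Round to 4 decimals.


Step 1: Evaluate f(x).
f(-4.6537) = 6*(-4.6537)^2 - 2*(-4.6537) + 10 = 149.2489
Step 2: Evaluate g(x).
g(-4.6537) = 7*-4.6537 - 15 = -47.5759
Step 3: Compute Lagrangian.
L = 149.2489 + 5*-47.5759 = -88.6306


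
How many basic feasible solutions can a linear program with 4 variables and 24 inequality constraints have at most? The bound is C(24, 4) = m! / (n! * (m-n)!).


Each vertex corresponds to some choice of n active constraints out of m, so the number of vertices is at most C(m, n) = m! / (n!(m-n)!).
m = 24, n = 4
Numerator: 24 * 23 * 22 * 21
Denominator: 4! = 24
C(24, 4) = 10626


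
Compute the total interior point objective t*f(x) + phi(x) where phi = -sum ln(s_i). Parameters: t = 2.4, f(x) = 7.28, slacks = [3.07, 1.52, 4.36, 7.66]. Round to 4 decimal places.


Step 1: Compute log-barrier.
ln values: [1.1217, 0.4187, 1.4725, 2.036]
phi = -(1.1217 + 0.4187 + 1.4725 + 2.036) = -5.0489
Step 2: Compute augmented objective.
t*f(x) = 2.4*7.28 = 17.472
Total = 17.472 - 5.0489 = 12.4231


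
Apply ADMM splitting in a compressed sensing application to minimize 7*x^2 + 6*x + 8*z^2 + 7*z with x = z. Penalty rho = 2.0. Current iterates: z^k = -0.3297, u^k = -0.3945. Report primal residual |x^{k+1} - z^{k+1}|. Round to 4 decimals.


ADMM iteration with rho = 2.0, z^k = -0.3297, u^k = -0.3945
Step 1: x-update.
Minimize 7*x^2 + 6*x + (2.0/2)*(x + 0.3297 - 0.3945)^2
FOC: (2*7 + 2.0)*x = -6 + 2.0*(-0.3297 + 0.3945)
x^{k+1} = -0.3669
Step 2: z-update.
Minimize 8*z^2 + 7*z + (2.0/2)*(-0.3669 - z - 0.3945)^2
FOC: (2*8 + 2.0)*z = -7 + 2.0*(-0.3669 - 0.3945)
z^{k+1} = -0.4735
Step 3: u-update.
u^{k+1} = -0.3945 - 0.3669 + 0.4735 = -0.2879
Step 4: Primal residual = |-0.3669 + 0.4735| = 0.1066


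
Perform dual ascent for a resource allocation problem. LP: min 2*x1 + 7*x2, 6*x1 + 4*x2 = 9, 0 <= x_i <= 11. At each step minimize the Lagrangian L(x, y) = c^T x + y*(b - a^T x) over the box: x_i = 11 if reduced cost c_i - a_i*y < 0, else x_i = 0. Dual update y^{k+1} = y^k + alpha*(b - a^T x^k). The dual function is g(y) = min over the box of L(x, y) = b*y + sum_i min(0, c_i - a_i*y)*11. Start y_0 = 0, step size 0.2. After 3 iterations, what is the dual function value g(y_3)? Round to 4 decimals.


Dual ascent for LP: min 2*x1 + 7*x2, 6*x1 + 4*x2 = 9, 0 <= x_i <= 11
Step 1: y^k = 0.0, reduced costs: (2.0, 7.0)
  x^k = (0.0, 0.0), subgradient = b - a^T x = 9.0
  y^{k+1} = 0.0 + 0.2*9.0 = 1.8
Step 2: y^k = 1.8, reduced costs: (-8.8, -0.2)
  x^k = (11.0, 11.0), subgradient = b - a^T x = -101.0
  y^{k+1} = 1.8 + 0.2*-101.0 = -18.4
Step 3: y^k = -18.4, reduced costs: (112.4, 80.6)
  x^k = (0.0, 0.0), subgradient = b - a^T x = 9.0
  y^{k+1} = -18.4 + 0.2*9.0 = -16.6
Dual objective at y_3 = -16.6: reduced costs (101.6, 73.4), box minimizer x = (0.0, 0.0)
g(y_3) = b*y + (c1 - a1*y)*x1 + (c2 - a2*y)*x2 = 9*(-16.6) + 101.6*0.0 + 73.4*0.0 = -149.4 + 0.0 + 0.0 = -149.4


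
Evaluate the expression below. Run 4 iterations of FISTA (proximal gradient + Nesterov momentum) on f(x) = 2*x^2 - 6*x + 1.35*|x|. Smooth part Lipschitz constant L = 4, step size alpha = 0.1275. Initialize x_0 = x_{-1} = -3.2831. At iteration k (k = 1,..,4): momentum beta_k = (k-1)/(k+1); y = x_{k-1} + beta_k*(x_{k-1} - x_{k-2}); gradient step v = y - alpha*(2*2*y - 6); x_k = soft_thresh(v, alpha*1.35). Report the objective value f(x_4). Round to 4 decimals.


FISTA on f(x) = 2*x^2 - 6*x + 1.35*|x|
L = 4, alpha = 0.1275
Iteration 1: beta = 0.0, y = -3.2831 + 0.0*(-3.2831 + 3.2831) = -3.2831
  grad(y) = -19.1324, v = y - alpha*grad = -0.8437
  prox(v) = soft_thresh(-0.8437, 0.1721) = -0.6716
Iteration 2: beta = 0.3333, y = -0.6716 + 0.3333*(-0.6716 + 3.2831) = 0.1989
  grad(y) = -5.2044, v = y - alpha*grad = 0.8625
  prox(v) = soft_thresh(0.8625, 0.1721) = 0.6903
Iteration 3: beta = 0.5, y = 0.6903 + 0.5*(0.6903 + 0.6716) = 1.3713
  grad(y) = -0.5148, v = y - alpha*grad = 1.4369
  prox(v) = soft_thresh(1.4369, 0.1721) = 1.2648
Iteration 4: beta = 0.6, y = 1.2648 + 0.6*(1.2648 - 0.6903) = 1.6095
  grad(y) = 0.438, v = y - alpha*grad = 1.5537
  prox(v) = soft_thresh(1.5537, 0.1721) = 1.3815
f(x_4) = 2*1.3815^2 - 6*1.3815 + 1.35*|1.3815| = -2.6069


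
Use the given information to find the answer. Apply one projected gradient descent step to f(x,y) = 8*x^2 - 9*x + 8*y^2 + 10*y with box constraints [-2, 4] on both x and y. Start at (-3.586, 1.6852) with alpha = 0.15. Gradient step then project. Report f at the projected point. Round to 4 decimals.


Step 1: Compute gradient at (-3.586, 1.6852).
grad_x = 2*8*-3.586 - 9 = -66.376
grad_y = 2*8*1.6852 + 10 = 36.9632
Step 2: Gradient step.
x_raw = -3.586 - 0.15*-66.376 = 6.3704
y_raw = 1.6852 - 0.15*36.9632 = -3.8593
Step 3: Project onto [-2, 4].
x_proj = clip(6.3704) = 4.0
y_proj = clip(-3.8593) = -2.0
Step 4: Evaluate f.
f(4.0, -2.0) = 104.0


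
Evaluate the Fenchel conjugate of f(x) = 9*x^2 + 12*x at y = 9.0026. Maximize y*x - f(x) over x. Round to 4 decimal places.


f*(y) = sup_x {y*x - a*x^2 - b*x} = sup_x {(y-b)*x - a*x^2}
FOC: (y - b) - 2a*x = 0 => x* = (y - b)/(2a)
x* = (9.0026 - 12)/(2*9) = -0.1665
f*(9.0026) = (y-b)^2/(4a) = (9.0026 - 12)^2/(4*9)
= 8.9844/36 = 0.2496


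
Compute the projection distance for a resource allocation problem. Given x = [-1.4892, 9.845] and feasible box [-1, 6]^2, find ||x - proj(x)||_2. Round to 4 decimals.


Project each component onto [-1, 6].
clip(-1.4892) = -1.0, clip(9.845) = 6.0
Projection = [-1.0, 6.0]
Squared diffs: [0.2393, 14.784]
Distance = sqrt(15.0233) = 3.876


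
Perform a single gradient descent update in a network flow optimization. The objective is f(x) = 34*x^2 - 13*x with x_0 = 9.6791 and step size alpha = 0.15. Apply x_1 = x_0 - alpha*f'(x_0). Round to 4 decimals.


We compute the gradient at x_0 and apply the update.
f'(x) = 68*x - 13
f'(9.6791) = 68*9.6791 - 13 = 645.1788
x_1 = 9.6791 - 0.15*645.1788 = -87.0977


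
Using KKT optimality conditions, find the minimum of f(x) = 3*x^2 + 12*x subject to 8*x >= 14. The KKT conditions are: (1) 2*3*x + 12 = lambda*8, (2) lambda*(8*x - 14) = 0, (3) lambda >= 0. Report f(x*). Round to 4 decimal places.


Step 1: Try lambda = 0 (constraint inactive).
x_unc = -12/(2*3) = -2.0
Check: 8*-2.0 = -16.0 < 14 -- violated!
Step 2: Constraint must be active: 8*x = 14
x* = 14/8 = 1.75
lambda = (2*3*1.75 + 12)/8 = 2.8125
Step 3: Compute optimal value.
f(x*) = 3*1.75^2 + 12*1.75 = 30.1875


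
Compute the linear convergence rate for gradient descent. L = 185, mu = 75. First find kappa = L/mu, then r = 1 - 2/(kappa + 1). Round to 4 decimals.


Step 1: Compute the condition number.
kappa = L/mu = 185/75 = 2.4667
Step 2: Compute the convergence rate.
r = 1 - 2/(kappa + 1) = 1 - 2*mu/(L + mu) = (L - mu)/(L + mu) = 110/260 = 0.4231


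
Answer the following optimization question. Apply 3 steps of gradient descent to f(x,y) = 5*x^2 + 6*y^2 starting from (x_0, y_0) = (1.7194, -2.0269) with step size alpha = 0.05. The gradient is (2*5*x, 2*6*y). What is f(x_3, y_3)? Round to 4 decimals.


Gradient descent on f(x,y) = 5*x^2 + 6*y^2.
Starting point: (1.7194, -2.0269), alpha = 0.05
Step 1: grad_x = 2*5*1.7194 = 17.194, grad_y = 2*6*-2.0269 = -24.3228
  x_1 = 1.7194 - 0.05*17.194 = 0.8597
  y_1 = -2.0269 - 0.05*-24.3228 = -0.8108
Step 2: grad_x = 2*5*0.8597 = 8.597, grad_y = 2*6*-0.8108 = -9.7291
  x_2 = 0.8597 - 0.05*8.597 = 0.4299
  y_2 = -0.8108 - 0.05*-9.7291 = -0.3243
Step 3: grad_x = 2*5*0.4299 = 4.2985, grad_y = 2*6*-0.3243 = -3.8916
  x_3 = 0.4299 - 0.05*4.2985 = 0.2149
  y_3 = -0.3243 - 0.05*-3.8916 = -0.1297
f(0.2149, -0.1297) = 5*0.2149^2 + 6*(-0.1297)^2 = 0.3319
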